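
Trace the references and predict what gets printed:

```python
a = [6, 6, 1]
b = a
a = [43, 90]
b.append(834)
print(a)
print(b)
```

Key concept: rebinding vs mutation: a is rebound to a new list, b still points at the original.
Step by step:
`a = [6, 6, 1]` → a = [6, 6, 1]
`b = a` → b = [6, 6, 1] (same object as a)
`a = [43, 90]` → a = [43, 90]
`b.append(834)` → b = [6, 6, 1, 834]
`print(a)` → prints [43, 90]
`print(b)` → prints [6, 6, 1, 834]

Answer:
[43, 90]
[6, 6, 1, 834]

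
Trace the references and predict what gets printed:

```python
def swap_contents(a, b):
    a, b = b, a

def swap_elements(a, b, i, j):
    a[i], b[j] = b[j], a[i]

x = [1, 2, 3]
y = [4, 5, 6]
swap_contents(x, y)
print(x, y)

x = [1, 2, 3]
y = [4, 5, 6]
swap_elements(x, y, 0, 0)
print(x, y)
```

Key concept: parameter rebinding vs mutation.
Step by step:
`x = [1, 2, 3]` → x = [1, 2, 3]
`y = [4, 5, 6]` → y = [4, 5, 6]
`swap_contents(x, y)` → no visible change to tracked variables
`print(x, y)` → prints [1, 2, 3] [4, 5, 6]
`x = [1, 2, 3]` → x = [1, 2, 3]
`y = [4, 5, 6]` → y = [4, 5, 6]
`swap_elements(x, y, 0, 0)` → x = [4, 2, 3]; y = [1, 5, 6]
`print(x, y)` → prints [4, 2, 3] [1, 5, 6]

Answer:
[1, 2, 3] [4, 5, 6]
[4, 2, 3] [1, 5, 6]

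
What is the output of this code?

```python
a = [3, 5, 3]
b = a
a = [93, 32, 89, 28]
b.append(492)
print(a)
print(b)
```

Key concept: rebinding vs mutation: a is rebound to a new list, b still points at the original.
Step by step:
`a = [3, 5, 3]` → a = [3, 5, 3]
`b = a` → b = [3, 5, 3] (same object as a)
`a = [93, 32, 89, 28]` → a = [93, 32, 89, 28]
`b.append(492)` → b = [3, 5, 3, 492]
`print(a)` → prints [93, 32, 89, 28]
`print(b)` → prints [3, 5, 3, 492]

Answer:
[93, 32, 89, 28]
[3, 5, 3, 492]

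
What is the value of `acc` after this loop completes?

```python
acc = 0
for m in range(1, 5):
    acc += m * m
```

Sum of squares 1² to 4² = 30
`acc` takes the values: 0 → 1 → 5 → 14 → 30

Answer: 30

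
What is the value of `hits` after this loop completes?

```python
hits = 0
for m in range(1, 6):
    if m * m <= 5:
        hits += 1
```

Count numbers where m² ≤ 5
`hits` takes the values: 0 → 1 → 2

Answer: 2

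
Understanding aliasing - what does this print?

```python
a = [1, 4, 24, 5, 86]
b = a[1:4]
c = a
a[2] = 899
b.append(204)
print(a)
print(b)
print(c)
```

Key concept: slice vs alias.
Step by step:
`a = [1, 4, 24, 5, 86]` → a = [1, 4, 24, 5, 86]
`b = a[1:4]` → b = [4, 24, 5]
`c = a` → c = [1, 4, 24, 5, 86] (same object as a)
`a[2] = 899` → a = [1, 4, 899, 5, 86] (same object as c); c = [1, 4, 899, 5, 86] (same object as a)
`b.append(204)` → b = [4, 24, 5, 204]
`print(a)` → prints [1, 4, 899, 5, 86]
`print(b)` → prints [4, 24, 5, 204]
`print(c)` → prints [1, 4, 899, 5, 86]

Answer:
[1, 4, 899, 5, 86]
[4, 24, 5, 204]
[1, 4, 899, 5, 86]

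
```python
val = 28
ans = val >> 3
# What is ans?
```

Trace:
`val = 28` → val = 28
`ans = val >> 3` → ans = 3
So ans = 3

Answer: 3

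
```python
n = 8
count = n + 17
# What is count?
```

Trace:
`n = 8` → n = 8
`count = n + 17` → count = 25
So count = 25

Answer: 25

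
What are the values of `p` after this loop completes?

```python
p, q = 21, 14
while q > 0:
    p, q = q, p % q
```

GCD of 21 and 14
`p` takes the values: 21 → 14 → 7

Answer: 7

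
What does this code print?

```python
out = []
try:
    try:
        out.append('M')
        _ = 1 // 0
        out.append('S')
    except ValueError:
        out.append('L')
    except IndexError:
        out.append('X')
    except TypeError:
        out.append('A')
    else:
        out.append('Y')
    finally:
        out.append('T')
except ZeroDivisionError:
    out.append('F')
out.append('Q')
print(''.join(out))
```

Execution trace: 'M' (try body) → 'T' (finally) → 'F' (outer except ZeroDivisionError) → 'Q' (after the try/except). Output: MTFQ

Answer: MTFQ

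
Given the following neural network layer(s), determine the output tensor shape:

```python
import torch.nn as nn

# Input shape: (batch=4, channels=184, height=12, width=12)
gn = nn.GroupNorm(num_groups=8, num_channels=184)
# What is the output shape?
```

Input: (4, 184, 12, 12) -> Output: (4, 184, 12, 12)

Answer: (4, 184, 12, 12)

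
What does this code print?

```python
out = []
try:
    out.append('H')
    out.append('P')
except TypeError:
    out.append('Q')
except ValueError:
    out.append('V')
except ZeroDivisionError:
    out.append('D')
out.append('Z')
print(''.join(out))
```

Execution trace: 'H' (try body) → 'P' (try body, no exception) → 'Z' (after the try/except). Output: HPZ

Answer: HPZ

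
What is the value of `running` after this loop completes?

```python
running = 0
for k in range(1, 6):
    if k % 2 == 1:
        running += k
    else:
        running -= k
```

Add odd, subtract even
`running` takes the values: 0 → 1 → -1 → 2 → -2 → 3

Answer: 3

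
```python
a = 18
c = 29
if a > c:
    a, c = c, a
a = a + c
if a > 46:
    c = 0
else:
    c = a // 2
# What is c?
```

Trace:
`a = 18` → a = 18
`c = 29` → c = 29
`if a > c: ...` → a > c is False → no variable changes
`a = a + c` → a = 47
`if a > 46: ...` → a > 46 is True → c = 0
So c = 0

Answer: 0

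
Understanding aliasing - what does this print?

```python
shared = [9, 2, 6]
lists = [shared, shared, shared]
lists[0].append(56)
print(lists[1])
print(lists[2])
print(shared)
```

Key concept: list of same reference.
Step by step:
`shared = [9, 2, 6]` → shared = [9, 2, 6]
`lists = [shared, shared, shared]` → lists = [[9, 2, 6], [9, 2, 6], [9, 2, 6]]
`lists[0].append(56)` → shared = [9, 2, 6, 56]; lists = [[9, 2, 6, 56], [9, 2, 6, 56], [9, 2, 6, 56]]
`print(lists[1])` → prints [9, 2, 6, 56]
`print(lists[2])` → prints [9, 2, 6, 56]
`print(shared)` → prints [9, 2, 6, 56]

Answer:
[9, 2, 6, 56]
[9, 2, 6, 56]
[9, 2, 6, 56]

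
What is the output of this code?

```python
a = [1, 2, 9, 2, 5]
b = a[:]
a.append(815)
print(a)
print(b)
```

Key concept: slice [:] creates copy.
Step by step:
`a = [1, 2, 9, 2, 5]` → a = [1, 2, 9, 2, 5]
`b = a[:]` → b = [1, 2, 9, 2, 5]
`a.append(815)` → a = [1, 2, 9, 2, 5, 815]
`print(a)` → prints [1, 2, 9, 2, 5, 815]
`print(b)` → prints [1, 2, 9, 2, 5]

Answer:
[1, 2, 9, 2, 5, 815]
[1, 2, 9, 2, 5]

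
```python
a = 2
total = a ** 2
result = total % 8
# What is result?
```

Trace:
`a = 2` → a = 2
`total = a ** 2` → total = 4
`result = total % 8` → result = 4
So result = 4

Answer: 4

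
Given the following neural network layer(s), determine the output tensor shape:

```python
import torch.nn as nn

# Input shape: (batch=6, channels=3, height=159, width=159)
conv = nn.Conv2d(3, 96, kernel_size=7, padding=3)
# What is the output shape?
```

Input: (6, 3, 159, 159) -> Output: (6, 96, 159, 159)

Answer: (6, 96, 159, 159)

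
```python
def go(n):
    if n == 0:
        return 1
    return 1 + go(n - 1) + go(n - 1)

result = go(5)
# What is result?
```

go(n) = 1 + 2·go(n-1), go(0)=1. Closed form: (1+1)·2^5 - 1 = 63.

Answer: 63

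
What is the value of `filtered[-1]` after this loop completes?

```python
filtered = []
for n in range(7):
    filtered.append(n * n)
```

Last element of squares 0 to 6
`filtered` takes the values: [] → [0] → [0, 1] → [0, 1, 4] → [0, 1, 4, 9] → [0, 1, 4, 9, 16] → [0, 1, 4, 9, 16, 25] → [0, 1, 4, 9, 16, 25, 36]
So `filtered[-1]` = 36

Answer: 36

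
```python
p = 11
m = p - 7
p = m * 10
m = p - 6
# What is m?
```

Trace:
`p = 11` → p = 11
`m = p - 7` → m = 4
`p = m * 10` → p = 40
`m = p - 6` → m = 34
So m = 34

Answer: 34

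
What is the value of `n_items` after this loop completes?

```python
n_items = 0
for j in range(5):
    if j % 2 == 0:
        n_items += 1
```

Count numbers divisible by 2 in range(5)
`n_items` takes the values: 0 → 1 → 2 → 3

Answer: 3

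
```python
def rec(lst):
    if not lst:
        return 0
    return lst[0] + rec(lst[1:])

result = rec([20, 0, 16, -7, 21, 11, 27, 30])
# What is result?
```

20 + 0 + 16 + (-7) + 21 + 11 + 27 + 30 + 0 = 118

Answer: 118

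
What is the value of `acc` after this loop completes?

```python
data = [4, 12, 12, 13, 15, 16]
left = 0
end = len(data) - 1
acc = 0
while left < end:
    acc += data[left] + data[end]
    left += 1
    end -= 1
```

Sum of pairs from ends
`acc` takes the values: 0 → 20 → 47 → 72

Answer: 72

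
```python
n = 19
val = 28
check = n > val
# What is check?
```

Trace:
`n = 19` → n = 19
`val = 28` → val = 28
`check = n > val` → check = False
So check = False

Answer: False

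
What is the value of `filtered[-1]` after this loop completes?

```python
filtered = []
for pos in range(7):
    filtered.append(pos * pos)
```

Last element of squares 0 to 6
`filtered` takes the values: [] → [0] → [0, 1] → [0, 1, 4] → [0, 1, 4, 9] → [0, 1, 4, 9, 16] → [0, 1, 4, 9, 16, 25] → [0, 1, 4, 9, 16, 25, 36]
So `filtered[-1]` = 36

Answer: 36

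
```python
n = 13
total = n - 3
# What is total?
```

Trace:
`n = 13` → n = 13
`total = n - 3` → total = 10
So total = 10

Answer: 10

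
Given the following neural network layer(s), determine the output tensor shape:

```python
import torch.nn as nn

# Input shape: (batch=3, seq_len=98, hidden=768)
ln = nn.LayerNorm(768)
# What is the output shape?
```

Input: (3, 98, 768) -> Output: (3, 98, 768)

Answer: (3, 98, 768)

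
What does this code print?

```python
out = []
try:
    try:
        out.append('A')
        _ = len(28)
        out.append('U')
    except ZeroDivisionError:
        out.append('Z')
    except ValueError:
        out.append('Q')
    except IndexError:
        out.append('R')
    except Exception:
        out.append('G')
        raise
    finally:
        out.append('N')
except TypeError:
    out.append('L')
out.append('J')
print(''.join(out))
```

Execution trace: 'A' (inner try body) → 'G' (inner except Exception) → 'N' (inner finally) → 'L' (outer except TypeError) → 'J' (after the try/except). Output: AGNLJ

Answer: AGNLJ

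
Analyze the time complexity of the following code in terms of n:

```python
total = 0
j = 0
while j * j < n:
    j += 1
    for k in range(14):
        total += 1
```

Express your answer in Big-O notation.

Each loop level contributes: √n × 1. Multiplying the contributions gives O(√n).

Answer: O(√n)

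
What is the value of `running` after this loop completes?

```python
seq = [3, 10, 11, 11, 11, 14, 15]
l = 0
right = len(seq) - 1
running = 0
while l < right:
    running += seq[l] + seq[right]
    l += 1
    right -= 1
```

Sum of pairs from ends
`running` takes the values: 0 → 18 → 42 → 64

Answer: 64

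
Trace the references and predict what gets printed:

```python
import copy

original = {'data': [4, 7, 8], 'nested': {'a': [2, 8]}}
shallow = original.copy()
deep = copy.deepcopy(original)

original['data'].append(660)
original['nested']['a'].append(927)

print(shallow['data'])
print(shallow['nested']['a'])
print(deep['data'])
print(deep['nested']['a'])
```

Key concept: comparing shallow vs deep copy.
Step by step:
`original = {'data': [4, 7, 8], 'nested': {'a': [2, 8]}}` → original = {'data': [4, 7, 8], 'nested': {'a': [2, 8]}}
`shallow = original.copy()` → shallow = {'data': [4, 7, 8], 'nested': {'a': [2, 8]}}
`deep = copy.deepcopy(original)` → deep = {'data': [4, 7, 8], 'nested': {'a': [2, 8]}}
`original['data'].append(660)` → original = {'data': [4, 7, 8, 660], 'nested': {'a': [2, 8]}}; shallow = {'data': [4, 7, 8, 660], 'nested': {'a': [2, 8]}}
`original['nested']['a'].append(927)` → original = {'data': [4, 7, 8, 660], 'nested': {'a': [2, 8, 927]}}; shallow = {'data': [4, 7, 8, 660], 'nested': {'a': [2, 8, 927]}}
`print(shallow['data'])` → prints [4, 7, 8, 660]
`print(shallow['nested']['a'])` → prints [2, 8, 927]
`print(deep['data'])` → prints [4, 7, 8]
`print(deep['nested']['a'])` → prints [2, 8]

Answer:
[4, 7, 8, 660]
[2, 8, 927]
[4, 7, 8]
[2, 8]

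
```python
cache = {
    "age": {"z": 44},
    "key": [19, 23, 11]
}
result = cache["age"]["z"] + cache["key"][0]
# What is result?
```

Trace:
`cache = { ...` → cache = {'age': {'z': 44}, 'key': [19, 23, 11]}
`result = cache["age"]["z"] + cache["key"][0]` → result = 63
So result = 63

Answer: 63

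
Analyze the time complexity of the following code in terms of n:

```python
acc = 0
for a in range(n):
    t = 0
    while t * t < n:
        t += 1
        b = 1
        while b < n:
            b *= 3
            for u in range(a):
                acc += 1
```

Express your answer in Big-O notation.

Each loop level contributes: n × √n × log n × n. Multiplying the contributions gives O(n^2√n log n).

Answer: O(n^2√n log n)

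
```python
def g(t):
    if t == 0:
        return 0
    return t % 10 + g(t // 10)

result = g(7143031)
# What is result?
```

Sum of digits of 7143031: 1 + 3 + 0 + 3 + 4 + 1 + 7 = 19

Answer: 19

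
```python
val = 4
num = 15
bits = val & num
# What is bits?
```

Trace:
`val = 4` → val = 4
`num = 15` → num = 15
`bits = val & num` → bits = 4
So bits = 4

Answer: 4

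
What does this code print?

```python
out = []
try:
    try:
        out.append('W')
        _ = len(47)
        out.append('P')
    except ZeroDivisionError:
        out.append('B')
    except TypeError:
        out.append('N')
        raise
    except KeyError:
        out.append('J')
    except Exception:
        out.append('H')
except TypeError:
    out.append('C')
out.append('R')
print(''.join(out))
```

Execution trace: 'W' (inner try body) → 'N' (inner except TypeError) → 'C' (outer except TypeError) → 'R' (after the try/except). Output: WNCR

Answer: WNCR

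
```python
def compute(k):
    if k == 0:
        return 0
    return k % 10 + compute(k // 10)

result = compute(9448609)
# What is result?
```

Sum of digits of 9448609: 9 + 0 + 6 + 8 + 4 + 4 + 9 = 40

Answer: 40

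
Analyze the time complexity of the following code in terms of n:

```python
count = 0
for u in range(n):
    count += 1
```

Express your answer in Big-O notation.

Each loop level contributes: n. Multiplying the contributions gives O(n).

Answer: O(n)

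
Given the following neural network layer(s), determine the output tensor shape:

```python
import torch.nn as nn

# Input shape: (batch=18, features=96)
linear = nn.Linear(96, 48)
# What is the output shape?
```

Input: (18, 96) -> Output: (18, 48)

Answer: (18, 48)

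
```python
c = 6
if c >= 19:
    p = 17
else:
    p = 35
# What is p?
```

Trace:
`c = 6` → c = 6
`if c >= 19: ...` → c >= 19 is False, take else branch → p = 35
So p = 35

Answer: 35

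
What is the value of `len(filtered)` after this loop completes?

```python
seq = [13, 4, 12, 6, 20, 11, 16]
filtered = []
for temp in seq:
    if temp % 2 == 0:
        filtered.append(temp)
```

Count even numbers in [13, 4, 12, 6, 20, 11, 16]
`filtered` takes the values: [] → [4] → [4, 12] → [4, 12, 6] → [4, 12, 6, 20] → [4, 12, 6, 20, 16]
So `len(filtered)` = 5

Answer: 5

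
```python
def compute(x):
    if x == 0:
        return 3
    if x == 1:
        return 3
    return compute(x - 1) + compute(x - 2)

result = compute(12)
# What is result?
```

Build up from base cases: compute(0)=3, compute(1)=3, compute(2)=6, compute(3)=9, compute(4)=15, compute(5)=24, compute(6)=39, ..., compute(12)=699

Answer: 699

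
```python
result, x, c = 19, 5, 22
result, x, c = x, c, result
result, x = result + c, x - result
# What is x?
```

Trace:
`result, x, c = 19, 5, 22` → result = 19; x = 5; c = 22
`result, x, c = x, c, result` → result = 5; x = 22; c = 19
`result, x = result + c, x - result` → result = 24; x = 17
So x = 17

Answer: 17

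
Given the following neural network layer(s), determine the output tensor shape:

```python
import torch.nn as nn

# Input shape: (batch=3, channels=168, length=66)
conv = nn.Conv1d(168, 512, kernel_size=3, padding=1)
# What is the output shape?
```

Input: (3, 168, 66) -> Output: (3, 512, 66)

Answer: (3, 512, 66)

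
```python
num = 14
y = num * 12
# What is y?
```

Trace:
`num = 14` → num = 14
`y = num * 12` → y = 168
So y = 168

Answer: 168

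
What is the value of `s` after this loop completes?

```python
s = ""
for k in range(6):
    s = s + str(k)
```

Concatenate digits 0 to 5
`s` takes the values: "" → "0" → "01" → "012" → "0123" → "01234" → "012345"

Answer: "012345"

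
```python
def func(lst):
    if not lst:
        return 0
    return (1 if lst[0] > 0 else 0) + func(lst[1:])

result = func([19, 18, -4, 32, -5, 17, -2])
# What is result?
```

Count of positive elements in [19, 18, -4, 32, -5, 17, -2] = 4

Answer: 4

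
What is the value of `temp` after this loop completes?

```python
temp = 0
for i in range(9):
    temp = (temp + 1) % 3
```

Increment mod 3, 9 times = 0
`temp` takes the values: 0 → 1 → 2 → 0 → 1 → 2 → 0 → 1 → 2 → 0

Answer: 0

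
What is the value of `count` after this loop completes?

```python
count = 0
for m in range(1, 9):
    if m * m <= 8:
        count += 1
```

Count numbers where m² ≤ 8
`count` takes the values: 0 → 1 → 2

Answer: 2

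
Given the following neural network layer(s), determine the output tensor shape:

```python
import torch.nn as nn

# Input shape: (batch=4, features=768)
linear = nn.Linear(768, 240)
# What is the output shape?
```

Input: (4, 768) -> Output: (4, 240)

Answer: (4, 240)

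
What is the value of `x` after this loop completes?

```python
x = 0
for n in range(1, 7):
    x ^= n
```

XOR of 1 to 6
`x` takes the values: 0 → 1 → 3 → 0 → 4 → 1 → 7

Answer: 7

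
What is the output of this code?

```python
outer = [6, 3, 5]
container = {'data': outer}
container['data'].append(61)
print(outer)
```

Key concept: dict holds reference to list.
Step by step:
`outer = [6, 3, 5]` → outer = [6, 3, 5]
`container = {'data': outer}` → container = {'data': [6, 3, 5]}
`container['data'].append(61)` → outer = [6, 3, 5, 61]; container = {'data': [6, 3, 5, 61]}
`print(outer)` → prints [6, 3, 5, 61]

Answer: [6, 3, 5, 61]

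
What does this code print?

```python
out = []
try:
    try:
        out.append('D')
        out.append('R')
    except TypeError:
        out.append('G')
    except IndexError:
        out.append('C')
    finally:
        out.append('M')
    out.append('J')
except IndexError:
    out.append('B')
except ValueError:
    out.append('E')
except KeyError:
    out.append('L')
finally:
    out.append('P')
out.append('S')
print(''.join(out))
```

Execution trace: 'D' (inner try body) → 'R' (inner try body, no exception) → 'M' (inner finally) → 'J' (try body, no exception) → 'P' (finally) → 'S' (after the try/except). Output: DRMJPS

Answer: DRMJPS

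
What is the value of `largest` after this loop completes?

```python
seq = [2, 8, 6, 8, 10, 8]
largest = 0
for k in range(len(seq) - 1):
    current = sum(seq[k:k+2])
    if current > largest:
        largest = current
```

Max sum of 2-element window in [2, 8, 6, 8, 10, 8]
`largest` takes the values: 0 → 10 → 14 → 18

Answer: 18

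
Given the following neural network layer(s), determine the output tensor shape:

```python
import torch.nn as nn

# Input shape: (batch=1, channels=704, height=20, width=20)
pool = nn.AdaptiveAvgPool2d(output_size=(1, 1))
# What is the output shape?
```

Input: (1, 704, 20, 20) -> Output: (1, 704, 1, 1)

Answer: (1, 704, 1, 1)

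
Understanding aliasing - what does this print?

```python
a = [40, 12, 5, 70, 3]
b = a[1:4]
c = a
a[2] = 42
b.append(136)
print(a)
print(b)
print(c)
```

Key concept: slice vs alias.
Step by step:
`a = [40, 12, 5, 70, 3]` → a = [40, 12, 5, 70, 3]
`b = a[1:4]` → b = [12, 5, 70]
`c = a` → c = [40, 12, 5, 70, 3] (same object as a)
`a[2] = 42` → a = [40, 12, 42, 70, 3] (same object as c); c = [40, 12, 42, 70, 3] (same object as a)
`b.append(136)` → b = [12, 5, 70, 136]
`print(a)` → prints [40, 12, 42, 70, 3]
`print(b)` → prints [12, 5, 70, 136]
`print(c)` → prints [40, 12, 42, 70, 3]

Answer:
[40, 12, 42, 70, 3]
[12, 5, 70, 136]
[40, 12, 42, 70, 3]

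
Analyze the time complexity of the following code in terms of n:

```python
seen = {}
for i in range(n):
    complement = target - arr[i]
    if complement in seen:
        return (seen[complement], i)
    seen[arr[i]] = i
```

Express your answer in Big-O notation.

This is Two sum with hash map. Time complexity: O(n).

Answer: O(n)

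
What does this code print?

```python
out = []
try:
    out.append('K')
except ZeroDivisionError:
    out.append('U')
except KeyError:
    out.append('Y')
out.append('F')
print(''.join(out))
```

Execution trace: 'K' (try body, no exception) → 'F' (after the try/except). Output: KF

Answer: KF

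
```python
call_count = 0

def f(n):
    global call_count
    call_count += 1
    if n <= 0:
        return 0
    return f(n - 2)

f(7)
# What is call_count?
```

Linear recursion stepping by 2: 5 calls from n=7 down to ≤0.

Answer: 5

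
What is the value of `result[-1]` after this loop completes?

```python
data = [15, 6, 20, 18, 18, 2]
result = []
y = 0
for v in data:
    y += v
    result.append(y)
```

Cumulative sum ends at 79
`result` takes the values: [] → [15] → [15, 21] → [15, 21, 41] → [15, 21, 41, 59] → [15, 21, 41, 59, 77] → [15, 21, 41, 59, 77, 79]
So `result[-1]` = 79

Answer: 79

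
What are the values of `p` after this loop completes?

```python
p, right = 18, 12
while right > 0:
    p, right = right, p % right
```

GCD of 18 and 12
`p` takes the values: 18 → 12 → 6

Answer: 6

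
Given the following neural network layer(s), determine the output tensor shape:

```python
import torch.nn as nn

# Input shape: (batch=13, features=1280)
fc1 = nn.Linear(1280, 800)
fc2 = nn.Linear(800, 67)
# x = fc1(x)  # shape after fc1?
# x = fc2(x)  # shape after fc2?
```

Input: (13, 1280) -> after fc1: (13, 800) -> Output: (13, 67)

Answer: (13, 67)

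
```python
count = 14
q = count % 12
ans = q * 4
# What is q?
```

Trace:
`count = 14` → count = 14
`q = count % 12` → q = 2
`ans = q * 4` → ans = 8
So q = 2

Answer: 2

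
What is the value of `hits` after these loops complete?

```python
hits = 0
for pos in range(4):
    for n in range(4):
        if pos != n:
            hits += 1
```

4² - 4 (exclude diagonal)
`hits` takes the values: 0 → 1 → 2 → 3 → 4 → 5 → 6 → 7 → 8 → 9 → 10 → 11 → 12

Answer: 12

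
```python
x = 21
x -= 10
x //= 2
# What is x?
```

Trace:
`x = 21` → x = 21
`x -= 10` → x = 11
`x //= 2` → x = 5
So x = 5

Answer: 5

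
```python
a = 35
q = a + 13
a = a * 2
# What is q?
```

Trace:
`a = 35` → a = 35
`q = a + 13` → q = 48
`a = a * 2` → a = 70
So q = 48

Answer: 48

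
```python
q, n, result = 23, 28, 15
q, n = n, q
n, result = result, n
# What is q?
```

Trace:
`q, n, result = 23, 28, 15` → q = 23; n = 28; result = 15
`q, n = n, q` → q = 28; n = 23
`n, result = result, n` → n = 15; result = 23
So q = 28

Answer: 28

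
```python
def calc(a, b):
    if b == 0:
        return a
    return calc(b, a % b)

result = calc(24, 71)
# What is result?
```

calc(24, 71) -> calc(71, 24) -> calc(24, 23) -> calc(23, 1) -> calc(1, 0) -> 1

Answer: 1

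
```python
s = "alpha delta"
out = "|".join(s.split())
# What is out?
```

Trace:
`s = "alpha delta"` → s = 'alpha delta'
`out = "|".join(s.split())` → out = 'alpha|delta'
So out = 'alpha|delta'

Answer: 'alpha|delta'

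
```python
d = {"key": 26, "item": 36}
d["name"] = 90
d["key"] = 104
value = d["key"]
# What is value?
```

Trace:
`d = {"key": 26, "item": 36}` → d = {'key': 26, 'item': 36}
`d["name"] = 90` → d = {'key': 26, 'item': 36, 'name': 90}
`d["key"] = 104` → d = {'key': 104, 'item': 36, 'name': 90}
`value = d["key"]` → value = 104
So value = 104

Answer: 104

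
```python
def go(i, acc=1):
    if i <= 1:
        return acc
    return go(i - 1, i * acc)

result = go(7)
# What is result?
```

Accumulator trace (n, acc): (7, 1) -> (6, 7) -> (5, 42) -> (4, 210) -> (3, 840) -> (2, 2520) -> (1, 5040) -> return 5040

Answer: 5040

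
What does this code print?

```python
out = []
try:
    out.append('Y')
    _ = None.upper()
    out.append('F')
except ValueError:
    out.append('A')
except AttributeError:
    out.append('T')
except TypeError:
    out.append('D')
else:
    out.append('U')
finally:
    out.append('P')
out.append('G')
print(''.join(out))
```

Execution trace: 'Y' (try body) → 'T' (except AttributeError) → 'P' (finally) → 'G' (after the try/except). Output: YTPG

Answer: YTPG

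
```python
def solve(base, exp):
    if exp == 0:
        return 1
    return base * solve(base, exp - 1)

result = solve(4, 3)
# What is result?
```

solve(4, 3) = 4 * 4 * 4 = 64

Answer: 64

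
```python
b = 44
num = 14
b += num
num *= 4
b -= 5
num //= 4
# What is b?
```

Trace:
`b = 44` → b = 44
`num = 14` → num = 14
`b += num` → b = 58
`num *= 4` → num = 56
`b -= 5` → b = 53
`num //= 4` → num = 14
So b = 53

Answer: 53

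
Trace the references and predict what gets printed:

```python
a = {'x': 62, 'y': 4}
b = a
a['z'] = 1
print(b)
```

Key concept: dict aliasing.
Step by step:
`a = {'x': 62, 'y': 4}` → a = {'x': 62, 'y': 4}
`b = a` → b = {'x': 62, 'y': 4} (same object as a)
`a['z'] = 1` → a = {'x': 62, 'y': 4, 'z': 1} (same object as b); b = {'x': 62, 'y': 4, 'z': 1} (same object as a)
`print(b)` → prints {'x': 62, 'y': 4, 'z': 1}

Answer: {'x': 62, 'y': 4, 'z': 1}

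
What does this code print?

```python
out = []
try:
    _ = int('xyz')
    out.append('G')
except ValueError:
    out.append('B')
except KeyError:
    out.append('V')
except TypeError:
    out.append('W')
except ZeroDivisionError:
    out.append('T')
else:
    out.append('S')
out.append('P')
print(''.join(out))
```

Execution trace: 'B' (except ValueError) → 'P' (after the try/except). Output: BP

Answer: BP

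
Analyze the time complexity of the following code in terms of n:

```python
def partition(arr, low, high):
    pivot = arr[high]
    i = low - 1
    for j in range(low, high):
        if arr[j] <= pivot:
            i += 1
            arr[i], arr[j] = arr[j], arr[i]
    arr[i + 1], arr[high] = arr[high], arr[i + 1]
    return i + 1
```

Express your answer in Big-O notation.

This is Lomuto partition (single pass over [low, high), where n = high - low). Time complexity: O(n).

Answer: O(n)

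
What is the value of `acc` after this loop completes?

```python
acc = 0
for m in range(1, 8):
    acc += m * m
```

Sum of squares 1² to 7² = 140
`acc` takes the values: 0 → 1 → 5 → 14 → 30 → 55 → 91 → 140

Answer: 140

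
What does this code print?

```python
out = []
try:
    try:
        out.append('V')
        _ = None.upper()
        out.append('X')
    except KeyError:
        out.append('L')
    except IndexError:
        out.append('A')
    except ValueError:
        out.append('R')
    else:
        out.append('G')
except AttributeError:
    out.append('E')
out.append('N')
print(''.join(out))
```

Execution trace: 'V' (try body) → 'E' (outer except AttributeError) → 'N' (after the try/except). Output: VEN

Answer: VEN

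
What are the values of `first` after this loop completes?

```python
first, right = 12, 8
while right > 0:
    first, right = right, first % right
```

GCD of 12 and 8
`first` takes the values: 12 → 8 → 4

Answer: 4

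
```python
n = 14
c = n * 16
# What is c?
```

Trace:
`n = 14` → n = 14
`c = n * 16` → c = 224
So c = 224

Answer: 224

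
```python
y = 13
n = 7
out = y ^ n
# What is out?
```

Trace:
`y = 13` → y = 13
`n = 7` → n = 7
`out = y ^ n` → out = 10
So out = 10

Answer: 10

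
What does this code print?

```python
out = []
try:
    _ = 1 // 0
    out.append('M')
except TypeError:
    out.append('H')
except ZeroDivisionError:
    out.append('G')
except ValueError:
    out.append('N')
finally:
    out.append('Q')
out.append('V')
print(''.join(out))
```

Execution trace: 'G' (except ZeroDivisionError) → 'Q' (finally) → 'V' (after the try/except). Output: GQV

Answer: GQV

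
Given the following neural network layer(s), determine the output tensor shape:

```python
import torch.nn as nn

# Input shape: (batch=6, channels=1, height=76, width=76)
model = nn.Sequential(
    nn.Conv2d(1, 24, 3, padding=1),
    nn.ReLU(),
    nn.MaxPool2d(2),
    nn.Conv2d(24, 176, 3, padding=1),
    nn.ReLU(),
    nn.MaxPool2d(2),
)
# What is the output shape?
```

Input: (6, 1, 76, 76) -> after first Conv2d: (6, 24, 76, 76) -> after first MaxPool2d: (6, 24, 38, 38) -> after second Conv2d: (6, 176, 38, 38) -> Output: (6, 176, 19, 19)

Answer: (6, 176, 19, 19)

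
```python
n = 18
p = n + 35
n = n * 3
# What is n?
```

Trace:
`n = 18` → n = 18
`p = n + 35` → p = 53
`n = n * 3` → n = 54
So n = 54

Answer: 54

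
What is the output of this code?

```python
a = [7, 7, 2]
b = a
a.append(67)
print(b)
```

Key concept: basic list aliasing.
Step by step:
`a = [7, 7, 2]` → a = [7, 7, 2]
`b = a` → b = [7, 7, 2] (same object as a)
`a.append(67)` → a = [7, 7, 2, 67] (same object as b); b = [7, 7, 2, 67] (same object as a)
`print(b)` → prints [7, 7, 2, 67]

Answer: [7, 7, 2, 67]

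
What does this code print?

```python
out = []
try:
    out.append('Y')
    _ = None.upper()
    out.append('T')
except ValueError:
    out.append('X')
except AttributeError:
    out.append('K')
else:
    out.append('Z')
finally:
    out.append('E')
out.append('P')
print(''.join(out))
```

Execution trace: 'Y' (try body) → 'K' (except AttributeError) → 'E' (finally) → 'P' (after the try/except). Output: YKEP

Answer: YKEP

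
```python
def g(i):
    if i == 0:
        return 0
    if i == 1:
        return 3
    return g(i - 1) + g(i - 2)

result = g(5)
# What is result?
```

Build up from base cases: g(0)=0, g(1)=3, g(2)=3, g(3)=6, g(4)=9, g(5)=15

Answer: 15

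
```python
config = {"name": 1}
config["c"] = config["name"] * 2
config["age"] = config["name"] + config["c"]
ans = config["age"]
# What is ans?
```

Trace:
`config = {"name": 1}` → config = {'name': 1}
`config["c"] = config["name"] * 2` → config = {'name': 1, 'c': 2}
`config["age"] = config["name"] + config["c"]` → config = {'name': 1, 'c': 2, 'age': 3}
`ans = config["age"]` → ans = 3
So ans = 3

Answer: 3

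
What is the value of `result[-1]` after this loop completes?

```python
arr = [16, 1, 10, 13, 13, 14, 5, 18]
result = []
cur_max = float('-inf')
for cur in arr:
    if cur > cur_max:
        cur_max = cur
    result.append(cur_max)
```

Running max ends at 18
`result` takes the values: [] → [16] → [16, 16] → [16, 16, 16] → [16, 16, 16, 16] → [16, 16, 16, 16, 16] → [16, 16, 16, 16, 16, 16] → [16, 16, 16, 16, 16, 16, 16] → [16, 16, 16, 16, 16, 16, 16, 18]
So `result[-1]` = 18

Answer: 18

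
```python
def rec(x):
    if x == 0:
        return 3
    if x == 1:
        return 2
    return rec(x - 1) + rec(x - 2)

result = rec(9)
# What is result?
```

Build up from base cases: rec(0)=3, rec(1)=2, rec(2)=5, rec(3)=7, rec(4)=12, rec(5)=19, rec(6)=31, ..., rec(9)=131

Answer: 131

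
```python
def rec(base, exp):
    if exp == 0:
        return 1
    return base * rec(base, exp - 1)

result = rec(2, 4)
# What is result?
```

rec(2, 4) = 2 * 2 * 2 * 2 = 16

Answer: 16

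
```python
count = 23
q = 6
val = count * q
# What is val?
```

Trace:
`count = 23` → count = 23
`q = 6` → q = 6
`val = count * q` → val = 138
So val = 138

Answer: 138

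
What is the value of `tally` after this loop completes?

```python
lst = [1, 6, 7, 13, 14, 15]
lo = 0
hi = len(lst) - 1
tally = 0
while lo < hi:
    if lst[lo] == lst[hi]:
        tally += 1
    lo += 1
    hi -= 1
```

Count matching pairs from ends
`tally` takes the values: 0

Answer: 0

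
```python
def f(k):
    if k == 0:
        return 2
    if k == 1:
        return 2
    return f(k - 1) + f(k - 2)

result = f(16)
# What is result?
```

Build up from base cases: f(0)=2, f(1)=2, f(2)=4, f(3)=6, f(4)=10, f(5)=16, f(6)=26, ..., f(16)=3194

Answer: 3194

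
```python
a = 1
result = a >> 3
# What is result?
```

Trace:
`a = 1` → a = 1
`result = a >> 3` → result = 0
So result = 0

Answer: 0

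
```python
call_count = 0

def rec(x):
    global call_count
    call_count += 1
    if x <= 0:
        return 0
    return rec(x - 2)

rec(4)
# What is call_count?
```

Linear recursion stepping by 2: 3 calls from x=4 down to ≤0.

Answer: 3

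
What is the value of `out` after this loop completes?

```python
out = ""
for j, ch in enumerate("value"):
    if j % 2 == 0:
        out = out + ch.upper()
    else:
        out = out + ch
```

Uppercase even positions in 'value'
`out` takes the values: "" → "V" → "Va" → "VaL" → "VaLu" → "VaLuE"

Answer: "VaLuE"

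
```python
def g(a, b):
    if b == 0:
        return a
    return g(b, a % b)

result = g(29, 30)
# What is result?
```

g(29, 30) -> g(30, 29) -> g(29, 1) -> g(1, 0) -> 1

Answer: 1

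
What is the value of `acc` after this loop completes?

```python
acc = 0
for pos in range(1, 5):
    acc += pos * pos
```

Sum of squares 1² to 4² = 30
`acc` takes the values: 0 → 1 → 5 → 14 → 30

Answer: 30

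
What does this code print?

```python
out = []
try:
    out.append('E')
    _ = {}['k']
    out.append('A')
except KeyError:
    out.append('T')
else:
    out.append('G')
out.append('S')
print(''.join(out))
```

Execution trace: 'E' (try body) → 'T' (except KeyError) → 'S' (after the try/except). Output: ETS

Answer: ETS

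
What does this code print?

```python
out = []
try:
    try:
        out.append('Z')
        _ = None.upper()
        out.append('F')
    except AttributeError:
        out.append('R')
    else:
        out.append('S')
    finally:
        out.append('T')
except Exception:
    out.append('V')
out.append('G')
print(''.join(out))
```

Execution trace: 'Z' (inner try body) → 'R' (inner except AttributeError) → 'T' (inner finally) → 'G' (after the try/except). Output: ZRTG

Answer: ZRTG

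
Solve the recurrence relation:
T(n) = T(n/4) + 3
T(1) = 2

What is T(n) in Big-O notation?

Each step divides n by 4 and adds 3. After log_4(n) steps we reach T(1)=2. So T(n) = 3·log_4(n) + 2 = O(log n).

Answer: O(log n)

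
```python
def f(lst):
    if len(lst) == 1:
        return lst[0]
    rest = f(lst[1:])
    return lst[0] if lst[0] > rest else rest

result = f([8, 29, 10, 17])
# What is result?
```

Recursive max over [8, 29, 10, 17] = 29

Answer: 29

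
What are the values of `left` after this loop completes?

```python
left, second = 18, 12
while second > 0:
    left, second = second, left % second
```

GCD of 18 and 12
`left` takes the values: 18 → 12 → 6

Answer: 6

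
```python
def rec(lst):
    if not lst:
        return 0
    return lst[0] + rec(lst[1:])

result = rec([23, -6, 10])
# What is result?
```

23 + (-6) + 10 + 0 = 27

Answer: 27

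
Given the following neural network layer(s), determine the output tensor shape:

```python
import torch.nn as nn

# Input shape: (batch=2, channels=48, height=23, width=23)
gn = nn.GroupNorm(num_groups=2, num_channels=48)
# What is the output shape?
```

Input: (2, 48, 23, 23) -> Output: (2, 48, 23, 23)

Answer: (2, 48, 23, 23)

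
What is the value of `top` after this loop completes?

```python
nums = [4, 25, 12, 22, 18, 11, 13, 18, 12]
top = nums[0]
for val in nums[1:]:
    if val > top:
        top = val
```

Maximum of [4, 25, 12, 22, 18, 11, 13, 18, 12]
`top` takes the values: 4 → 25

Answer: 25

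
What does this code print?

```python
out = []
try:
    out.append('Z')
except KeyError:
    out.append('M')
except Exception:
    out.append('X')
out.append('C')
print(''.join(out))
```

Execution trace: 'Z' (try body, no exception) → 'C' (after the try/except). Output: ZC

Answer: ZC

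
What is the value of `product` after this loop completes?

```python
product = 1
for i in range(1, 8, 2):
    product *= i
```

Product of 1, 3, 5, ... up to 7
`product` takes the values: 1 → 3 → 15 → 105

Answer: 105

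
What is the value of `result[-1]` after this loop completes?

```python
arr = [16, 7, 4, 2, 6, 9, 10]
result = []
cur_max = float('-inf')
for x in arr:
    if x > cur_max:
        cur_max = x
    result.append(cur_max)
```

Running max ends at 16
`result` takes the values: [] → [16] → [16, 16] → [16, 16, 16] → [16, 16, 16, 16] → [16, 16, 16, 16, 16] → [16, 16, 16, 16, 16, 16] → [16, 16, 16, 16, 16, 16, 16]
So `result[-1]` = 16

Answer: 16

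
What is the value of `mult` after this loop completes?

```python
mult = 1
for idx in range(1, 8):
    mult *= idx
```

7! = 5040
`mult` takes the values: 1 → 2 → 6 → 24 → 120 → 720 → 5040

Answer: 5040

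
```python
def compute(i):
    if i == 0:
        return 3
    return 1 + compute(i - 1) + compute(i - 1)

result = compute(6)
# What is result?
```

compute(i) = 1 + 2·compute(i-1), compute(0)=3. Closed form: (3+1)·2^6 - 1 = 255.

Answer: 255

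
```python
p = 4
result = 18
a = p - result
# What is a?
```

Trace:
`p = 4` → p = 4
`result = 18` → result = 18
`a = p - result` → a = -14
So a = -14

Answer: -14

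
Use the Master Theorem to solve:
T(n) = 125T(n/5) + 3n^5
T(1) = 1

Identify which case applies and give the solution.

a=125, b=5, f(n)=3n^5. log_5(125) = 3. Since c=5 > 3 and the regularity condition holds (125(n/5)^5 = (125/5^5)n^5 with 125/5^5 < 1), Case 3 applies: T(n) = Θ(f(n)) = O(n^5).

Answer: O(n^5) - Case 3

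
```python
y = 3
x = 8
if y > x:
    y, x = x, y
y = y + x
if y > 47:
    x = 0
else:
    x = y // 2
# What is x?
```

Trace:
`y = 3` → y = 3
`x = 8` → x = 8
`if y > x: ...` → y > x is False → no variable changes
`y = y + x` → y = 11
`if y > 47: ...` → y > 47 is False, take else branch → x = 5
So x = 5

Answer: 5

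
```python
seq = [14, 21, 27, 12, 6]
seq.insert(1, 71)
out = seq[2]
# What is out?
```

Trace:
`seq = [14, 21, 27, 12, 6]` → seq = [14, 21, 27, 12, 6]
`seq.insert(1, 71)` → seq = [14, 71, 21, 27, 12, 6]
`out = seq[2]` → out = 21
So out = 21

Answer: 21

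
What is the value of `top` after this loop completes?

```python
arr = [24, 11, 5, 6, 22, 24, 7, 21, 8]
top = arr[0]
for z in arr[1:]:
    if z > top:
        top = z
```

Maximum of [24, 11, 5, 6, 22, 24, 7, 21, 8]
`top` takes the values: 24

Answer: 24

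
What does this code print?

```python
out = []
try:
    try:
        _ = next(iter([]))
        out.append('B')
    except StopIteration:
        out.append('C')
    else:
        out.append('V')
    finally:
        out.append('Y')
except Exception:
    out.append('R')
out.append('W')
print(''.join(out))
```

Execution trace: 'C' (inner except StopIteration) → 'Y' (inner finally) → 'W' (after the try/except). Output: CYW

Answer: CYW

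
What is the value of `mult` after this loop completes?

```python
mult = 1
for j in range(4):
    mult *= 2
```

2^4 = 16
`mult` takes the values: 1 → 2 → 4 → 8 → 16

Answer: 16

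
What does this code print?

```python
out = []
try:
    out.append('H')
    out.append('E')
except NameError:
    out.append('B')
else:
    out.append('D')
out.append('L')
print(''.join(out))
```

Execution trace: 'H' (try body) → 'E' (try body, no exception) → 'D' (else) → 'L' (after the try/except). Output: HEDL

Answer: HEDL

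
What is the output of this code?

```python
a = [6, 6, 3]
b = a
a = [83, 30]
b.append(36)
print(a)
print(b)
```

Key concept: rebinding vs mutation: a is rebound to a new list, b still points at the original.
Step by step:
`a = [6, 6, 3]` → a = [6, 6, 3]
`b = a` → b = [6, 6, 3] (same object as a)
`a = [83, 30]` → a = [83, 30]
`b.append(36)` → b = [6, 6, 3, 36]
`print(a)` → prints [83, 30]
`print(b)` → prints [6, 6, 3, 36]

Answer:
[83, 30]
[6, 6, 3, 36]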